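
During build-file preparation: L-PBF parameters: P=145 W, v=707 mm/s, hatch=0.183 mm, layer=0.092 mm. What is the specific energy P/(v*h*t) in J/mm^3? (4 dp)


Build rate = 707 * 0.183 * 0.092 = 11.903052 mm^3/s
SE = 145 / 11.903052 = 12.1817 J/mm^3


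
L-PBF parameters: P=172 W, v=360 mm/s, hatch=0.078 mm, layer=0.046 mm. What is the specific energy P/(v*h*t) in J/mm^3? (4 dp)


Build rate = 360 * 0.078 * 0.046 = 1.29168 mm^3/s
SE = 172 / 1.29168 = 133.1599 J/mm^3


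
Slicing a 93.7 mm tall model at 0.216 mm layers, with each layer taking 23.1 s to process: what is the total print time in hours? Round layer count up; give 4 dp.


Layers = ceil(93.7/0.216) = 434
t = 434 * 23.1 / 3600 = 2.7848 hrs


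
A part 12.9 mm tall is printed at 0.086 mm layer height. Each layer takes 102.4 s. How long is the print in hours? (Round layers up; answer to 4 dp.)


Layers = ceil(12.9/0.086) = 150
t = 150 * 102.4 / 3600 = 4.2667 hrs


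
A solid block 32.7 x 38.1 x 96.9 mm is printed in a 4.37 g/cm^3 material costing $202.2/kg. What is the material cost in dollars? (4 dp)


V = 32.7 * 38.1 * 96.9 = 120724.803 mm^3 = 120.724803 cm^3
Mass = 120.724803 * 4.37 / 1000 = 0.52756739 kg
Cost = 0.52756739 * 202.2 = 106.6741 $


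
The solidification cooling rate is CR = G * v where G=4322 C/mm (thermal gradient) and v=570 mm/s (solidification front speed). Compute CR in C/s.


CR = 4322 * 570 = 2463540 C/s


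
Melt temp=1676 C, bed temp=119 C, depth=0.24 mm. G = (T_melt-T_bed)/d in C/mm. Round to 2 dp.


G = (1676-119)/0.24 = 6487.5 C/mm


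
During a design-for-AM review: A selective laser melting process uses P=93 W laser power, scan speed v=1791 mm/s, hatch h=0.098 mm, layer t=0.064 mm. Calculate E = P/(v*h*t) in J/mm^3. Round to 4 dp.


E = 93 / (1791*0.098*0.064) = 8.2791 J/mm^3


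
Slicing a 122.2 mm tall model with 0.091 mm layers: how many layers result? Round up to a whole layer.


Layers = ceil(122.2/0.091) = 1343


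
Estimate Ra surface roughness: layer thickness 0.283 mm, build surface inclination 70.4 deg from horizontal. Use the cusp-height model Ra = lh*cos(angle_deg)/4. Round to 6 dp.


Ra = 0.283 * cos(70.4) / 4 = 0.023733 mm


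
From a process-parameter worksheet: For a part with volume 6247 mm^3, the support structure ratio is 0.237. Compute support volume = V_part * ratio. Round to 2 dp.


V_support = 6247 * 0.237 = 1480.54 mm^3


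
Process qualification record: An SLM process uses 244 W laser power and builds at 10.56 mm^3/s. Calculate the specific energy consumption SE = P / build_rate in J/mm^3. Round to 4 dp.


SE = 244 / 10.56 = 23.1061 J/mm^3


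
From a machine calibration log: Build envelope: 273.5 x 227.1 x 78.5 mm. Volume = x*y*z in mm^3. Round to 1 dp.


V = 273.5 * 227.1 * 78.5 = 4875780.2 mm^3


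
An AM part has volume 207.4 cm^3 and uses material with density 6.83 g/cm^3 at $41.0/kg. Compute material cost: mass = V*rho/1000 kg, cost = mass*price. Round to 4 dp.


Mass = 207.4*6.83/1000 = 1.416542 kg
Cost = 1.416542 * 41.0 = 58.0782 $


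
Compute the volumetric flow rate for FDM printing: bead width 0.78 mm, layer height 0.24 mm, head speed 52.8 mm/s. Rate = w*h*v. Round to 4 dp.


Rate = 0.78 * 0.24 * 52.8 = 9.8842 mm^3/s


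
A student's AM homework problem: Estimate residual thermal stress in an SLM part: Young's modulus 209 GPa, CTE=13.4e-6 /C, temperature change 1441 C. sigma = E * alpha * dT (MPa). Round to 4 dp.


sigma = 209*1000 * 13.4e-6 * 1441 = 4035.6646 MPa


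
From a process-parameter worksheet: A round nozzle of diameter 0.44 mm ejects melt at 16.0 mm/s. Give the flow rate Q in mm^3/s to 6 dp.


A = pi*(0.44/2)^2 = 0.15205308 mm^2
Q = 0.15205308 * 16.0 = 2.432849 mm^3/s


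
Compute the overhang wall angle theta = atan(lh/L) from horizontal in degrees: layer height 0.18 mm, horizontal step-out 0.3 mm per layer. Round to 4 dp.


angle = atan(0.18/0.3) = 30.9638 degrees


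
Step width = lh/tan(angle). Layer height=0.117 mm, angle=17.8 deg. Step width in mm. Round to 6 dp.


step = 0.117 / tan(17.8) = 0.364412 mm


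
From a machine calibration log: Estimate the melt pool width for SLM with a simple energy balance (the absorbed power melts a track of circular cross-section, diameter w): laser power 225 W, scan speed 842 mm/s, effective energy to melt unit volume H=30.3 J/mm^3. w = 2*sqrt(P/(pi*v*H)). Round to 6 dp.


w = 2*sqrt(225/(pi*842*30.3)) = 0.105967 mm


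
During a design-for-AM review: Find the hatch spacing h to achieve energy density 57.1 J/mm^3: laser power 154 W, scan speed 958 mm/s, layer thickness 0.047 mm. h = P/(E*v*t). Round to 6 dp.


h = 154 / (57.1*958*0.047) = 0.059899 mm


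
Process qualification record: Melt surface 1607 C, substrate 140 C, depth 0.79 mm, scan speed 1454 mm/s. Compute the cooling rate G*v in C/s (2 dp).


G = (1607-140)/0.79 = 1856.96202532 C/mm
CR = 1856.96202532 * 1454 = 2700022.78 C/s


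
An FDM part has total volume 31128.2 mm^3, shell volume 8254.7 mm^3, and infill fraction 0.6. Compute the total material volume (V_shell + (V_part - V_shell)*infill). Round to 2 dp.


V_infill = (31128.2 - 8254.7) * 0.6 = 13724.1
V_total = 8254.7 + 13724.1 = 21978.8 mm^3


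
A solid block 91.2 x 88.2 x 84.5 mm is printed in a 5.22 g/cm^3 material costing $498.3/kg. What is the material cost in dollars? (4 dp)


V = 91.2 * 88.2 * 84.5 = 679704.48 mm^3 = 679.70448 cm^3
Mass = 679.70448 * 5.22 / 1000 = 3.54805739 kg
Cost = 3.54805739 * 498.3 = 1767.997 $


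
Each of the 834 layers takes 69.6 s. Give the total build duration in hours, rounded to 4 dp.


t = 834 * 69.6 / 3600 = 16.124 hrs


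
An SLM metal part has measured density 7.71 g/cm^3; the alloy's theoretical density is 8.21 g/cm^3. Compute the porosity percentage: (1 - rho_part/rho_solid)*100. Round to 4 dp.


Porosity = (1-7.71/8.21)*100 = 6.0901 %


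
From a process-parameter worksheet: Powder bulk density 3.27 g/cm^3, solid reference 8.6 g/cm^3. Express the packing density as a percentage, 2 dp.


Packing = (3.27/8.6)*100 = 38.02 %


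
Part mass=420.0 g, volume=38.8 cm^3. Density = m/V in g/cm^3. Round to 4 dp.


rho = 420.0 / 38.8 = 10.8247 g/cm^3


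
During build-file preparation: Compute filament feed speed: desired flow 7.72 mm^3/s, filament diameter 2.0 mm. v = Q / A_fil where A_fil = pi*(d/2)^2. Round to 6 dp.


A = pi*(2.0/2)^2 = 3.141593
v = 7.72 / 3.141593 = 2.457352 mm/s


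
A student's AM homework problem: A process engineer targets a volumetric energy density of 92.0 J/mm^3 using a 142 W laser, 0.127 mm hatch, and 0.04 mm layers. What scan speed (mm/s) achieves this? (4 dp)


v = 142 / (92.0*0.127*0.04) = 303.8343 mm/s


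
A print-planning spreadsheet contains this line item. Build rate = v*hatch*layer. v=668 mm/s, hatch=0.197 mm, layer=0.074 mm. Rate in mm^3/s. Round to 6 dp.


Rate = 668 * 0.197 * 0.074 = 9.738104 mm^3/s


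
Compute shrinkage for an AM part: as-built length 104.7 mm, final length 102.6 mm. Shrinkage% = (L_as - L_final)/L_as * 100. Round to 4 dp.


Shrinkage = ((104.7-102.6)/104.7)*100 = 2.0057 %


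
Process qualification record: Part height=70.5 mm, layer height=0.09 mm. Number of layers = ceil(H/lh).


Layers = ceil(70.5/0.09) = 784


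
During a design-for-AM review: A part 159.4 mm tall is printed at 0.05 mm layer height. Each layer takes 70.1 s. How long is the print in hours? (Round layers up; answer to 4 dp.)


Layers = ceil(159.4/0.05) = 3188
t = 3188 * 70.1 / 3600 = 62.0774 hrs


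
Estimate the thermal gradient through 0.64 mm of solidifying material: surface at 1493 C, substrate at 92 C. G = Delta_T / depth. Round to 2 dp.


G = (1493-92)/0.64 = 2189.06 C/mm


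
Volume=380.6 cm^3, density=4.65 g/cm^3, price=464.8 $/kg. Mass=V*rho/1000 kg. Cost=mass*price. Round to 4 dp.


Mass = 380.6*4.65/1000 = 1.76979 kg
Cost = 1.76979 * 464.8 = 822.5984 $


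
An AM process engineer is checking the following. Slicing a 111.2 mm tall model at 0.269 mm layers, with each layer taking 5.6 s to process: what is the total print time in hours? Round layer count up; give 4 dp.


Layers = ceil(111.2/0.269) = 414
t = 414 * 5.6 / 3600 = 0.644 hrs


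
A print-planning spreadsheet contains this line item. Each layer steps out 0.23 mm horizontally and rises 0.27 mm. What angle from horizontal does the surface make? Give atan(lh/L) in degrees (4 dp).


angle = atan(0.27/0.23) = 49.5739 degrees


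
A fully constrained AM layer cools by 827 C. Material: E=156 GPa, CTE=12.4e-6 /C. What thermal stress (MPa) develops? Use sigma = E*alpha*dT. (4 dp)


sigma = 156*1000 * 12.4e-6 * 827 = 1599.7488 MPa


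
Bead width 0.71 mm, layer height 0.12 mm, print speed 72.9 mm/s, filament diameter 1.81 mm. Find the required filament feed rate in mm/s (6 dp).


Q = 0.71 * 0.12 * 72.9 = 6.21108 mm^3/s
A_fil = pi*(1.81/2)^2 = 2.57304292 mm^2
v_feed = 6.21108 / 2.57304292 = 2.413905 mm/s


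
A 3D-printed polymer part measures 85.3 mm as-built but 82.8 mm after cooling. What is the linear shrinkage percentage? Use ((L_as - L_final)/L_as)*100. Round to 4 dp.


Shrinkage = ((85.3-82.8)/85.3)*100 = 2.9308 %


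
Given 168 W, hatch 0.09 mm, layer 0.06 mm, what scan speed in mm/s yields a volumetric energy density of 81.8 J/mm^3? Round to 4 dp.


v = 168 / (81.8*0.09*0.06) = 380.3314 mm/s


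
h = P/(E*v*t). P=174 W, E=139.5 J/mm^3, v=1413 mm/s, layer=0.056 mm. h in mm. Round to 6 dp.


h = 174 / (139.5*1413*0.056) = 0.015763 mm


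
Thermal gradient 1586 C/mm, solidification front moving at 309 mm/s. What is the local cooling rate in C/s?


CR = 1586 * 309 = 490074 C/s


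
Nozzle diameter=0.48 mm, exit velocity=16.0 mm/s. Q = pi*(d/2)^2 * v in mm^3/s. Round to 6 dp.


A = pi*(0.48/2)^2 = 0.18095574 mm^2
Q = 0.18095574 * 16.0 = 2.895292 mm^3/s


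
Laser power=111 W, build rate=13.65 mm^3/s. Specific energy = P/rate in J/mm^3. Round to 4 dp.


SE = 111 / 13.65 = 8.1319 J/mm^3


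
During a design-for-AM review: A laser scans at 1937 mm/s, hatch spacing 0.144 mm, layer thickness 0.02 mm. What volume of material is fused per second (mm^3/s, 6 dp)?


Rate = 1937 * 0.144 * 0.02 = 5.57856 mm^3/s


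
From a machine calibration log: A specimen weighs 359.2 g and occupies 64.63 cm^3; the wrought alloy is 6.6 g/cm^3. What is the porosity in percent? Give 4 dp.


rho_part = 359.2 / 64.63 = 5.5577905 g/cm^3
Porosity = (1 - 5.5577905/6.6)*100 = 15.7911 %


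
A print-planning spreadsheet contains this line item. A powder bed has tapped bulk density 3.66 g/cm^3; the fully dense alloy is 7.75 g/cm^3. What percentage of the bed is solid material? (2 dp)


Packing = (3.66/7.75)*100 = 47.23 %


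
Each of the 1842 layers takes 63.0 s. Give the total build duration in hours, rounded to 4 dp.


t = 1842 * 63.0 / 3600 = 32.235 hrs


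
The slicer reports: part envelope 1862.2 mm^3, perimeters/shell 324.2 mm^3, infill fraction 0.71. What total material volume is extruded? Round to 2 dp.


V_infill = (1862.2 - 324.2) * 0.71 = 1091.98
V_total = 324.2 + 1091.98 = 1416.18 mm^3


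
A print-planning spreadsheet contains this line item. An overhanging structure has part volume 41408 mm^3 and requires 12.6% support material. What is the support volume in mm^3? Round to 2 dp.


V_support = 41408 * 0.126 = 5217.41 mm^3


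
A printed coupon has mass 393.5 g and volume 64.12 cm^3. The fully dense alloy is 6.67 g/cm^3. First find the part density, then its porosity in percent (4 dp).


rho_part = 393.5 / 64.12 = 6.13693075 g/cm^3
Porosity = (1 - 6.13693075/6.67)*100 = 7.992 %


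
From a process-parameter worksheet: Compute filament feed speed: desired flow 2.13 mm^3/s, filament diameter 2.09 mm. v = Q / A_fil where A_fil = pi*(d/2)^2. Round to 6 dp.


A = pi*(2.09/2)^2 = 3.430698
v = 2.13 / 3.430698 = 0.620865 mm/s


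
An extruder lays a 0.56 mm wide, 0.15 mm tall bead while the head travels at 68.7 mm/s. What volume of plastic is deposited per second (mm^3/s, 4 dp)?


Rate = 0.56 * 0.15 * 68.7 = 5.7708 mm^3/s


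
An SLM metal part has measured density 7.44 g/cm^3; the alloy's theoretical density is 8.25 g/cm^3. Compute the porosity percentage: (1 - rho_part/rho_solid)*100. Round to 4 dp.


Porosity = (1-7.44/8.25)*100 = 9.8182 %


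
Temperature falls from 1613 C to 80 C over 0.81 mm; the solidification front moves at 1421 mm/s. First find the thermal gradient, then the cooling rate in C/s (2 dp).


G = (1613-80)/0.81 = 1892.59259259 C/mm
CR = 1892.59259259 * 1421 = 2689374.07 C/s


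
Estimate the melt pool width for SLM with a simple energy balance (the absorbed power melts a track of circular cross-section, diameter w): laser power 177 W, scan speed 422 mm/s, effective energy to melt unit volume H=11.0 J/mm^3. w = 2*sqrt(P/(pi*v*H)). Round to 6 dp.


w = 2*sqrt(177/(pi*422*11.0)) = 0.220338 mm


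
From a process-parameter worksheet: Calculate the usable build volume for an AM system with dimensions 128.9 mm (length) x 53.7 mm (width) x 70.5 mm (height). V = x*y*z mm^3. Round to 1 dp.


V = 128.9 * 53.7 * 70.5 = 487996.1 mm^3


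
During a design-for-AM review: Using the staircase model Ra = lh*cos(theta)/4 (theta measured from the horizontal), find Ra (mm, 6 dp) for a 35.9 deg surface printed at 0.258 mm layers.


Ra = 0.258 * cos(35.9) / 4 = 0.052248 mm


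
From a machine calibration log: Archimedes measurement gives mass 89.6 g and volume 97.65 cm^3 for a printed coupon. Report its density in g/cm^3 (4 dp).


rho = 89.6 / 97.65 = 0.9176 g/cm^3


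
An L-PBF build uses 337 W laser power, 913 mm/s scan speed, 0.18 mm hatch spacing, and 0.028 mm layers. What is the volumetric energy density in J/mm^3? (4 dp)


E = 337 / (913*0.18*0.028) = 73.2367 J/mm^3


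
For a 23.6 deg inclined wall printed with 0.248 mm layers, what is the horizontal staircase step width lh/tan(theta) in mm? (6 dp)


step = 0.248 / tan(23.6) = 0.56765 mm


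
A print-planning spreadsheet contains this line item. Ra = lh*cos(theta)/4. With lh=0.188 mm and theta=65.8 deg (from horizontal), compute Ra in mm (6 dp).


Ra = 0.188 * cos(65.8) / 4 = 0.019266 mm


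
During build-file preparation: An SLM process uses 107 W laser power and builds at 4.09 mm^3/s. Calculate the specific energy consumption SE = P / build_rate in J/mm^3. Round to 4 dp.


SE = 107 / 4.09 = 26.1614 J/mm^3


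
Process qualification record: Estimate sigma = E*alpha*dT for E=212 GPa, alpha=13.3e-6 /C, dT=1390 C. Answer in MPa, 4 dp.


sigma = 212*1000 * 13.3e-6 * 1390 = 3919.244 MPa


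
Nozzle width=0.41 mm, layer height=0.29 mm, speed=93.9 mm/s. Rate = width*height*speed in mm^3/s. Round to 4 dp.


Rate = 0.41 * 0.29 * 93.9 = 11.1647 mm^3/s


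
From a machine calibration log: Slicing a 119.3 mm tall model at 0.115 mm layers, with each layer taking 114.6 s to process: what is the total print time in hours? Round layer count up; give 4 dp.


Layers = ceil(119.3/0.115) = 1038
t = 1038 * 114.6 / 3600 = 33.043 hrs


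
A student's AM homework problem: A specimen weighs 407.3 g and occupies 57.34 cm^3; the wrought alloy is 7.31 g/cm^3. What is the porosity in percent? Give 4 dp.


rho_part = 407.3 / 57.34 = 7.10324381 g/cm^3
Porosity = (1 - 7.10324381/7.31)*100 = 2.8284 %


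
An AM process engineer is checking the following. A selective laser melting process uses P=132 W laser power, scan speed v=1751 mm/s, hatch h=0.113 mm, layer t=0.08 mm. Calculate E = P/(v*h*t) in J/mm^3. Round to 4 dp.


E = 132 / (1751*0.113*0.08) = 8.3391 J/mm^3


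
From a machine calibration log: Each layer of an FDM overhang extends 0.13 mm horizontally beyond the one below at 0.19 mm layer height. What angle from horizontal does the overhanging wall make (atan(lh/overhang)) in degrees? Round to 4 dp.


angle = atan(0.19/0.13) = 55.6197 degrees


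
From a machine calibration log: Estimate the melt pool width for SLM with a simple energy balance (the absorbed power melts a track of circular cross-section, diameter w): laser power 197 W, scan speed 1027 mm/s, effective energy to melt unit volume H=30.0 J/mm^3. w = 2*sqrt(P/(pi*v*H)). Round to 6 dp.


w = 2*sqrt(197/(pi*1027*30.0)) = 0.090228 mm


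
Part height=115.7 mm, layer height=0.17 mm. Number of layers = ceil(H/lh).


Layers = ceil(115.7/0.17) = 681


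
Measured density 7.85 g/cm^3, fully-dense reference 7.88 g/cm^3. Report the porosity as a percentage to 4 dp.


Porosity = (1-7.85/7.88)*100 = 0.3807 %


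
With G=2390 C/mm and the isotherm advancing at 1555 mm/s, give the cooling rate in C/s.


CR = 2390 * 1555 = 3716450 C/s


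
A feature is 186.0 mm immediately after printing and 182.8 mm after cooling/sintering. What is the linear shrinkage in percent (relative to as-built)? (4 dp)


Shrinkage = ((186.0-182.8)/186.0)*100 = 1.7204 %


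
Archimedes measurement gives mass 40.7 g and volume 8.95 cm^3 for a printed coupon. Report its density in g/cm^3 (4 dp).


rho = 40.7 / 8.95 = 4.5475 g/cm^3


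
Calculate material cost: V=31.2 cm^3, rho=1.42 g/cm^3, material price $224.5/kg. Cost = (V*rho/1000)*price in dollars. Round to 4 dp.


Mass = 31.2*1.42/1000 = 0.044304 kg
Cost = 0.044304 * 224.5 = 9.9462 $


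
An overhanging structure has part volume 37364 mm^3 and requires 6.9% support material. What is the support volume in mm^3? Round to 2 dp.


V_support = 37364 * 0.069 = 2578.12 mm^3


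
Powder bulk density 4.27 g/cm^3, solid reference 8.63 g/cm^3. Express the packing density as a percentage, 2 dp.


Packing = (4.27/8.63)*100 = 49.48 %


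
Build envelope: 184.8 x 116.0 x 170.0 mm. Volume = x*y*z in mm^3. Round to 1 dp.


V = 184.8 * 116.0 * 170.0 = 3644256.0 mm^3


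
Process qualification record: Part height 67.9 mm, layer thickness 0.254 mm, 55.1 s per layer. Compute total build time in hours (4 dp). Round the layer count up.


Layers = ceil(67.9/0.254) = 268
t = 268 * 55.1 / 3600 = 4.1019 hrs


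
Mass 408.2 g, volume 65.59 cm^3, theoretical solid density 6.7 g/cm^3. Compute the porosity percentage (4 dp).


rho_part = 408.2 / 65.59 = 6.22350968 g/cm^3
Porosity = (1 - 6.22350968/6.7)*100 = 7.1118 %


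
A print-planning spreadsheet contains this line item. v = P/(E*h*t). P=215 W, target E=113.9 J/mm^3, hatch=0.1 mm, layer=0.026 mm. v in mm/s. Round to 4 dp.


v = 215 / (113.9*0.1*0.026) = 726.008 mm/s


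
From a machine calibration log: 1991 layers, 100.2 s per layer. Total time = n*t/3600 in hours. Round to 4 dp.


t = 1991 * 100.2 / 3600 = 55.4162 hrs


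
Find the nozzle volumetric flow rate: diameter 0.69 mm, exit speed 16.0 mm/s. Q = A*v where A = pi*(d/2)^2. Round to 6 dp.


A = pi*(0.69/2)^2 = 0.37392807 mm^2
Q = 0.37392807 * 16.0 = 5.982849 mm^3/s


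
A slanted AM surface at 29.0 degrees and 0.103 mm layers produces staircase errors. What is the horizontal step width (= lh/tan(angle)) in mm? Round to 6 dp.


step = 0.103 / tan(29.0) = 0.185817 mm


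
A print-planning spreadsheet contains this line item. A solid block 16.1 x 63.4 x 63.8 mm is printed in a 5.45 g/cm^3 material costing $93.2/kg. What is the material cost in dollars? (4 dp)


V = 16.1 * 63.4 * 63.8 = 65123.212 mm^3 = 65.123212 cm^3
Mass = 65.123212 * 5.45 / 1000 = 0.35492151 kg
Cost = 0.35492151 * 93.2 = 33.0787 $


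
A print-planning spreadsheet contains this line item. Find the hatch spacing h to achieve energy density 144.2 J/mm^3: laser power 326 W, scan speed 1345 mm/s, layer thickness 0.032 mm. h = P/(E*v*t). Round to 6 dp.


h = 326 / (144.2*1345*0.032) = 0.052527 mm


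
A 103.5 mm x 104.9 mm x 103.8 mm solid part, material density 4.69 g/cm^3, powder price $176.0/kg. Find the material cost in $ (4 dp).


V = 103.5 * 104.9 * 103.8 = 1126972.17 mm^3 = 1126.97217 cm^3
Mass = 1126.97217 * 4.69 / 1000 = 5.28549948 kg
Cost = 5.28549948 * 176.0 = 930.2479 $


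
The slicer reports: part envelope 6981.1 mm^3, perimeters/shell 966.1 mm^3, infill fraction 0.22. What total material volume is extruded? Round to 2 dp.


V_infill = (6981.1 - 966.1) * 0.22 = 1323.3
V_total = 966.1 + 1323.3 = 2289.4 mm^3


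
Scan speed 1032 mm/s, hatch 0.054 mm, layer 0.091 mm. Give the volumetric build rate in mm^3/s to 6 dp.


Rate = 1032 * 0.054 * 0.091 = 5.071248 mm^3/s


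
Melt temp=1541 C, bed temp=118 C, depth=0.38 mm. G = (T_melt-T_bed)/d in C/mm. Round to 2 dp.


G = (1541-118)/0.38 = 3744.74 C/mm


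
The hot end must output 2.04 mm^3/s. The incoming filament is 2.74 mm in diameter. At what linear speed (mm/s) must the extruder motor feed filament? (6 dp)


A = pi*(2.74/2)^2 = 5.896455
v = 2.04 / 5.896455 = 0.345971 mm/s


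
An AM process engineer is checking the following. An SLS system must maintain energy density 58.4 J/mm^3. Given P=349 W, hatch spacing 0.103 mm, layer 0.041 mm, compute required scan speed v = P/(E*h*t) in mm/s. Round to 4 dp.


v = 349 / (58.4*0.103*0.041) = 1415.1142 mm/s


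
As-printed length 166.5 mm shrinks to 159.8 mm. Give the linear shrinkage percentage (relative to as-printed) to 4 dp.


Shrinkage = ((166.5-159.8)/166.5)*100 = 4.024 %


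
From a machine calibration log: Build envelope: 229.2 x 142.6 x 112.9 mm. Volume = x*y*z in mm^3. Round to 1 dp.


V = 229.2 * 142.6 * 112.9 = 3690014.6 mm^3


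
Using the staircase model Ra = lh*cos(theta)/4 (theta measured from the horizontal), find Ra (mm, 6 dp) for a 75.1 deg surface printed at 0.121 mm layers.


Ra = 0.121 * cos(75.1) / 4 = 0.007778 mm


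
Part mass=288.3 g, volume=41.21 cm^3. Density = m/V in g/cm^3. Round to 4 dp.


rho = 288.3 / 41.21 = 6.9959 g/cm^3


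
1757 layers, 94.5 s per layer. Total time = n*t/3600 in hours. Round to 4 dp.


t = 1757 * 94.5 / 3600 = 46.1213 hrs


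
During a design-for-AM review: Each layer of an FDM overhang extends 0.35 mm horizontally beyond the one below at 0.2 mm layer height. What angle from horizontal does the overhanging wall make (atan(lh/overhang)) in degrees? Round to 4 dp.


angle = atan(0.2/0.35) = 29.7449 degrees


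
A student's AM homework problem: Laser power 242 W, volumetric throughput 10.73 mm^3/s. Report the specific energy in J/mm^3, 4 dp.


SE = 242 / 10.73 = 22.5536 J/mm^3


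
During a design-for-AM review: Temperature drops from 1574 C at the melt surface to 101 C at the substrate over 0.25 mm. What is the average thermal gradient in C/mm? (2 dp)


G = (1574-101)/0.25 = 5892.0 C/mm


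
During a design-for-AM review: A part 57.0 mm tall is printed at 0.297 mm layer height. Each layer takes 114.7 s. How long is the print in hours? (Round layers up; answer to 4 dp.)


Layers = ceil(57.0/0.297) = 192
t = 192 * 114.7 / 3600 = 6.1173 hrs


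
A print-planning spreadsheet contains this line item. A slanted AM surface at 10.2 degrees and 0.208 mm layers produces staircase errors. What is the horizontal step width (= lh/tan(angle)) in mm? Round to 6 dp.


step = 0.208 / tan(10.2) = 1.156015 mm


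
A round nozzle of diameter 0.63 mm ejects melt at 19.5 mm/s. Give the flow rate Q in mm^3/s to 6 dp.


A = pi*(0.63/2)^2 = 0.31172453 mm^2
Q = 0.31172453 * 19.5 = 6.078628 mm^3/s


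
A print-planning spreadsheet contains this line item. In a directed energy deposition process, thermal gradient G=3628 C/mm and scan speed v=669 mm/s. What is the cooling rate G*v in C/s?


CR = 3628 * 669 = 2427132 C/s


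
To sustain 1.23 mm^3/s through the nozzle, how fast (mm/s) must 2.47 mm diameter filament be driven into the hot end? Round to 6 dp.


A = pi*(2.47/2)^2 = 4.791636
v = 1.23 / 4.791636 = 0.256697 mm/s


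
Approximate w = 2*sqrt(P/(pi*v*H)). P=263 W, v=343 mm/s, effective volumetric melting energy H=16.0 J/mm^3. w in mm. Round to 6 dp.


w = 2*sqrt(263/(pi*343*16.0)) = 0.247016 mm


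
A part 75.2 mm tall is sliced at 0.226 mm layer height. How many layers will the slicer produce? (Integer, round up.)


Layers = ceil(75.2/0.226) = 333


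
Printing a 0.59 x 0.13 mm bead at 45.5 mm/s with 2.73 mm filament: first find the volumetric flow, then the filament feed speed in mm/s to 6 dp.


Q = 0.59 * 0.13 * 45.5 = 3.48985 mm^3/s
A_fil = pi*(2.73/2)^2 = 5.85349397 mm^2
v_feed = 3.48985 / 5.85349397 = 0.596199 mm/s


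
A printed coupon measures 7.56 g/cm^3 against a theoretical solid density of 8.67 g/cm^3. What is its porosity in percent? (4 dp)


Porosity = (1-7.56/8.67)*100 = 12.8028 %


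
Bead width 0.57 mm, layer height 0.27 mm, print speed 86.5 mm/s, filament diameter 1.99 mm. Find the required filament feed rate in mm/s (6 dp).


Q = 0.57 * 0.27 * 86.5 = 13.31235 mm^3/s
A_fil = pi*(1.99/2)^2 = 3.11025527 mm^2
v_feed = 13.31235 / 3.11025527 = 4.280147 mm/s


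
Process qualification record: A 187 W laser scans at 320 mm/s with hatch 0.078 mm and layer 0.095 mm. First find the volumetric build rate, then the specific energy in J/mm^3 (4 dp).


Build rate = 320 * 0.078 * 0.095 = 2.3712 mm^3/s
SE = 187 / 2.3712 = 78.863 J/mm^3


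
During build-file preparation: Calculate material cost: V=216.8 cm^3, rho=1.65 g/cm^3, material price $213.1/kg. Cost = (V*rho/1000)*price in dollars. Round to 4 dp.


Mass = 216.8*1.65/1000 = 0.35772 kg
Cost = 0.35772 * 213.1 = 76.2301 $


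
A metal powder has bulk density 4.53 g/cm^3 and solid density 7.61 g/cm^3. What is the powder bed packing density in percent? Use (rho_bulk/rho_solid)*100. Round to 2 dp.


Packing = (4.53/7.61)*100 = 59.53 %


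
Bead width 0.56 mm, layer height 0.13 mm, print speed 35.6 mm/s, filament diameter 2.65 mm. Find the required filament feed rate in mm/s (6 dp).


Q = 0.56 * 0.13 * 35.6 = 2.59168 mm^3/s
A_fil = pi*(2.65/2)^2 = 5.5154586 mm^2
v_feed = 2.59168 / 5.5154586 = 0.469894 mm/s


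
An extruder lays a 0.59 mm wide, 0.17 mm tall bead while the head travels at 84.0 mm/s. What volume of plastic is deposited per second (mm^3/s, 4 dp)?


Rate = 0.59 * 0.17 * 84.0 = 8.4252 mm^3/s


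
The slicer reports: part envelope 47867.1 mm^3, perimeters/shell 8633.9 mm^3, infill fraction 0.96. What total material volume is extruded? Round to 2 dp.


V_infill = (47867.1 - 8633.9) * 0.96 = 37663.87
V_total = 8633.9 + 37663.87 = 46297.77 mm^3


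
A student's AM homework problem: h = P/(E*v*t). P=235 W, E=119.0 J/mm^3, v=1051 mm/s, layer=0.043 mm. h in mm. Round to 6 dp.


h = 235 / (119.0*1051*0.043) = 0.043697 mm


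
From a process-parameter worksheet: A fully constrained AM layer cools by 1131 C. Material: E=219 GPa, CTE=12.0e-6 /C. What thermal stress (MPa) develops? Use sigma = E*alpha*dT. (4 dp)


sigma = 219*1000 * 12.0e-6 * 1131 = 2972.268 MPa


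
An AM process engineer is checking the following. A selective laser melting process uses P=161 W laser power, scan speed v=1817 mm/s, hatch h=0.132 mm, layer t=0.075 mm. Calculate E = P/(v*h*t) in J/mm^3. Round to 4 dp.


E = 161 / (1817*0.132*0.075) = 8.9503 J/mm^3


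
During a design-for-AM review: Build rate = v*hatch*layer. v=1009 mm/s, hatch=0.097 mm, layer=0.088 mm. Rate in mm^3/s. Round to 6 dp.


Rate = 1009 * 0.097 * 0.088 = 8.612824 mm^3/s


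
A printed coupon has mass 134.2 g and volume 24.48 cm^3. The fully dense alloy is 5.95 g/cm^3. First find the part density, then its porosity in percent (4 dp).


rho_part = 134.2 / 24.48 = 5.48202614 g/cm^3
Porosity = (1 - 5.48202614/5.95)*100 = 7.8651 %


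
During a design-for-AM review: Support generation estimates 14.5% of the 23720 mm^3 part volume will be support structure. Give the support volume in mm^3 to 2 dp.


V_support = 23720 * 0.145 = 3439.4 mm^3


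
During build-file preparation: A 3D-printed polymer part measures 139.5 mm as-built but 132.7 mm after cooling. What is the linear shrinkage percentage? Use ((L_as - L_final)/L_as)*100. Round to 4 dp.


Shrinkage = ((139.5-132.7)/139.5)*100 = 4.8746 %


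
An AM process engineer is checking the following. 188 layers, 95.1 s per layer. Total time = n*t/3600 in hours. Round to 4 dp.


t = 188 * 95.1 / 3600 = 4.9663 hrs


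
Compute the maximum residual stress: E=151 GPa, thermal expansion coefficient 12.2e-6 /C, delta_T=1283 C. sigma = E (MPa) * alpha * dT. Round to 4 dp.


sigma = 151*1000 * 12.2e-6 * 1283 = 2363.5426 MPa


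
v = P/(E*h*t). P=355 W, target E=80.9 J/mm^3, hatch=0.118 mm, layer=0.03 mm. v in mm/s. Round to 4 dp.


v = 355 / (80.9*0.118*0.03) = 1239.5857 mm/s


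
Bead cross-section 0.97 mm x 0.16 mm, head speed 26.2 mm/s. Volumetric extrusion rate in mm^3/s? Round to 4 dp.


Rate = 0.97 * 0.16 * 26.2 = 4.0662 mm^3/s


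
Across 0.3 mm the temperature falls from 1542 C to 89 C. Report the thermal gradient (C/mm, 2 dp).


G = (1542-89)/0.3 = 4843.33 C/mm


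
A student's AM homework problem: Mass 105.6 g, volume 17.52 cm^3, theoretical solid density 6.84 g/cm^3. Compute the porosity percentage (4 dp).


rho_part = 105.6 / 17.52 = 6.02739726 g/cm^3
Porosity = (1 - 6.02739726/6.84)*100 = 11.8802 %


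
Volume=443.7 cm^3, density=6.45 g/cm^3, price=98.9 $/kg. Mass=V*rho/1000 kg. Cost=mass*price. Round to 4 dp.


Mass = 443.7*6.45/1000 = 2.861865 kg
Cost = 2.861865 * 98.9 = 283.0384 $


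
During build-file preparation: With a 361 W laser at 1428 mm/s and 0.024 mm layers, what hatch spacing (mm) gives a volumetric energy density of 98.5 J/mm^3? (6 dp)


h = 361 / (98.5*1428*0.024) = 0.106938 mm


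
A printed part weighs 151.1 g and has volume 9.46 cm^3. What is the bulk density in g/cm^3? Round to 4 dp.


rho = 151.1 / 9.46 = 15.9725 g/cm^3


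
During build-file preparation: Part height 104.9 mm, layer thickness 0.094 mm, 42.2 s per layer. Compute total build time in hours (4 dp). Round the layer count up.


Layers = ceil(104.9/0.094) = 1116
t = 1116 * 42.2 / 3600 = 13.082 hrs


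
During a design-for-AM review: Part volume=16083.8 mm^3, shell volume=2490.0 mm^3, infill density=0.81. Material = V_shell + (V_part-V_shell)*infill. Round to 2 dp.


V_infill = (16083.8 - 2490.0) * 0.81 = 11010.98
V_total = 2490.0 + 11010.98 = 13500.98 mm^3


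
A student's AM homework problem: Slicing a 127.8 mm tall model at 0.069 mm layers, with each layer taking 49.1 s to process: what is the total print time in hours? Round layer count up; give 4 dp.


Layers = ceil(127.8/0.069) = 1853
t = 1853 * 49.1 / 3600 = 25.2729 hrs


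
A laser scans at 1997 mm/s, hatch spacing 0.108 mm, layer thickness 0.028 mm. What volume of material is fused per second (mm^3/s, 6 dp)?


Rate = 1997 * 0.108 * 0.028 = 6.038928 mm^3/s


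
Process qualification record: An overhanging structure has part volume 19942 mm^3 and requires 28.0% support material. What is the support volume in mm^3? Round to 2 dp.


V_support = 19942 * 0.28 = 5583.76 mm^3


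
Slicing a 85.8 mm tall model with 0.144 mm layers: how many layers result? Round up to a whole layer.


Layers = ceil(85.8/0.144) = 596


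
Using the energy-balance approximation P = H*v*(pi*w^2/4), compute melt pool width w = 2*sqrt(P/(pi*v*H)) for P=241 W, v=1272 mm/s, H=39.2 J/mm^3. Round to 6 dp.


w = 2*sqrt(241/(pi*1272*39.2)) = 0.078447 mm


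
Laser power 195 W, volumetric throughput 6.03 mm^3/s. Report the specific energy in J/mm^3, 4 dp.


SE = 195 / 6.03 = 32.3383 J/mm^3


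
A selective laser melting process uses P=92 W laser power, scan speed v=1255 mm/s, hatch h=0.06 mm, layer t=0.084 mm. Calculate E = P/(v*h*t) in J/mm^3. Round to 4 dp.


E = 92 / (1255*0.06*0.084) = 14.545 J/mm^3


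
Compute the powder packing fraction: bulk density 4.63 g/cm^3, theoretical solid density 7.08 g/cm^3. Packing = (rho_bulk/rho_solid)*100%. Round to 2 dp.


Packing = (4.63/7.08)*100 = 65.4 %


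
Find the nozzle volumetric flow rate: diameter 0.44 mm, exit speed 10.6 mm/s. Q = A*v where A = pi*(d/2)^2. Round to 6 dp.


A = pi*(0.44/2)^2 = 0.15205308 mm^2
Q = 0.15205308 * 10.6 = 1.611763 mm^3/s


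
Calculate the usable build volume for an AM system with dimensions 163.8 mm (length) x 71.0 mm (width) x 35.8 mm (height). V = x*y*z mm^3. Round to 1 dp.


V = 163.8 * 71.0 * 35.8 = 416346.8 mm^3


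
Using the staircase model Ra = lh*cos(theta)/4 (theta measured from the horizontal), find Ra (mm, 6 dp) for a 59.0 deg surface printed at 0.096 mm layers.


Ra = 0.096 * cos(59.0) / 4 = 0.012361 mm


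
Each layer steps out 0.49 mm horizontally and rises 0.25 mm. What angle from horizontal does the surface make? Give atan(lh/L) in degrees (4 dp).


angle = atan(0.25/0.49) = 27.0309 degrees


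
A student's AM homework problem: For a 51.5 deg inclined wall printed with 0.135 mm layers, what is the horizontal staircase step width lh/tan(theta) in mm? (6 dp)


step = 0.135 / tan(51.5) = 0.107384 mm


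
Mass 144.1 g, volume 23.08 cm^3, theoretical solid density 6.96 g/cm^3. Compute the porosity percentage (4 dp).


rho_part = 144.1 / 23.08 = 6.24350087 g/cm^3
Porosity = (1 - 6.24350087/6.96)*100 = 10.2945 %


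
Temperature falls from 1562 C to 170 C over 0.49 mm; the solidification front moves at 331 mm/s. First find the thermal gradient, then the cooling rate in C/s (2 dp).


G = (1562-170)/0.49 = 2840.81632653 C/mm
CR = 2840.81632653 * 331 = 940310.2 C/s


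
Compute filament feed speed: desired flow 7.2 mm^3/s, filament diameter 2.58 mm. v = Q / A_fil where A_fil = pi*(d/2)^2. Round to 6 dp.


A = pi*(2.58/2)^2 = 5.227924
v = 7.2 / 5.227924 = 1.37722 mm/s


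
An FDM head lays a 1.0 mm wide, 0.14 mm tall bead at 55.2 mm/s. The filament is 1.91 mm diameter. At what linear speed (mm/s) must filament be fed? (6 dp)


Q = 1.0 * 0.14 * 55.2 = 7.728 mm^3/s
A_fil = pi*(1.91/2)^2 = 2.86521104 mm^2
v_feed = 7.728 / 2.86521104 = 2.697184 mm/s


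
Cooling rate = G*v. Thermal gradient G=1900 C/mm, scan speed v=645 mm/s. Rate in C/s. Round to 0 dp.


CR = 1900 * 645 = 1225500 C/s


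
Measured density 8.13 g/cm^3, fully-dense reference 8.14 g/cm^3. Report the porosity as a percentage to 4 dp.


Porosity = (1-8.13/8.14)*100 = 0.1229 %


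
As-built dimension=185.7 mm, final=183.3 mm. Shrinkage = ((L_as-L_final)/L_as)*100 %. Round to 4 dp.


Shrinkage = ((185.7-183.3)/185.7)*100 = 1.2924 %


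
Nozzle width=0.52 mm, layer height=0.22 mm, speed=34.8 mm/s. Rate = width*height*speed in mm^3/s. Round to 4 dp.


Rate = 0.52 * 0.22 * 34.8 = 3.9811 mm^3/s


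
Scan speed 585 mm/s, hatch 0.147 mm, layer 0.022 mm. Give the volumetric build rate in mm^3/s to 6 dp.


Rate = 585 * 0.147 * 0.022 = 1.89189 mm^3/s


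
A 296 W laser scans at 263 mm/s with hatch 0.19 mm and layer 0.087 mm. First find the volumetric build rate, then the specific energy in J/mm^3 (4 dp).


Build rate = 263 * 0.19 * 0.087 = 4.34739 mm^3/s
SE = 296 / 4.34739 = 68.0868 J/mm^3


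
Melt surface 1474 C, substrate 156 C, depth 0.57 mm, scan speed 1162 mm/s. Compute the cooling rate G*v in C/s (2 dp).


G = (1474-156)/0.57 = 2312.28070175 C/mm
CR = 2312.28070175 * 1162 = 2686870.18 C/s


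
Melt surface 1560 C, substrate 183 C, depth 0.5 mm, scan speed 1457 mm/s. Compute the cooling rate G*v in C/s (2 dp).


G = (1560-183)/0.5 = 2754.0 C/mm
CR = 2754.0 * 1457 = 4012578.0 C/s


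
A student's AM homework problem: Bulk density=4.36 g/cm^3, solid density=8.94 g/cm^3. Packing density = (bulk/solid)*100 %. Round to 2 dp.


Packing = (4.36/8.94)*100 = 48.77 %


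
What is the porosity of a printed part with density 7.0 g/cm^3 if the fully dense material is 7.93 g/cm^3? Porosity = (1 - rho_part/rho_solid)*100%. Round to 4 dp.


Porosity = (1-7.0/7.93)*100 = 11.7276 %


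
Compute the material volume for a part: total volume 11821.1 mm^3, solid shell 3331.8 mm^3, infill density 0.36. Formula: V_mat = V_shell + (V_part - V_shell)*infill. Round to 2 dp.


V_infill = (11821.1 - 3331.8) * 0.36 = 3056.15
V_total = 3331.8 + 3056.15 = 6387.95 mm^3


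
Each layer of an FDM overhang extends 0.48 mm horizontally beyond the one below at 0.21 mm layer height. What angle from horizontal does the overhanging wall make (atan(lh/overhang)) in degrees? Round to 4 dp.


angle = atan(0.21/0.48) = 23.6294 degrees


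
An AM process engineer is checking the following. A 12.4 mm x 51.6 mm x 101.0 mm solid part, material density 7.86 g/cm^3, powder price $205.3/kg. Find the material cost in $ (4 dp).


V = 12.4 * 51.6 * 101.0 = 64623.84 mm^3 = 64.62384 cm^3
Mass = 64.62384 * 7.86 / 1000 = 0.50794338 kg
Cost = 0.50794338 * 205.3 = 104.2808 $


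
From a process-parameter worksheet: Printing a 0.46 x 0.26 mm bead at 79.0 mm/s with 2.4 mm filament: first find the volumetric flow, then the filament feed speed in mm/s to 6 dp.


Q = 0.46 * 0.26 * 79.0 = 9.4484 mm^3/s
A_fil = pi*(2.4/2)^2 = 4.52389342 mm^2
v_feed = 9.4484 / 4.52389342 = 2.088555 mm/s


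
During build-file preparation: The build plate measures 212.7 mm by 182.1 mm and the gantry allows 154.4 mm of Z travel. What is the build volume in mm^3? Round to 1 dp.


V = 212.7 * 182.1 * 154.4 = 5980324.2 mm^3


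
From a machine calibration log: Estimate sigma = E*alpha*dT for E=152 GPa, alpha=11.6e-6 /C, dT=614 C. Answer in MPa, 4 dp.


sigma = 152*1000 * 11.6e-6 * 614 = 1082.6048 MPa


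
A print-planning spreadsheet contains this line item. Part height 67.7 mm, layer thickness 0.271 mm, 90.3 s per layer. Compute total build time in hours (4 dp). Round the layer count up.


Layers = ceil(67.7/0.271) = 250
t = 250 * 90.3 / 3600 = 6.2708 hrs


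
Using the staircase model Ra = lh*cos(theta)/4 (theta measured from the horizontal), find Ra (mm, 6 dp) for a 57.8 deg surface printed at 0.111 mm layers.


Ra = 0.111 * cos(57.8) / 4 = 0.014787 mm


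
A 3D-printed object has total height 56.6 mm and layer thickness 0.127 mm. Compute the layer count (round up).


Layers = ceil(56.6/0.127) = 446


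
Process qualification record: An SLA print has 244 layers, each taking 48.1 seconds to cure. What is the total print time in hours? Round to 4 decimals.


t = 244 * 48.1 / 3600 = 3.2601 hrs


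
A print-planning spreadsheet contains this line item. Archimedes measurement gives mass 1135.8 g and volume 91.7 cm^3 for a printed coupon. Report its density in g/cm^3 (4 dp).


rho = 1135.8 / 91.7 = 12.386 g/cm^3


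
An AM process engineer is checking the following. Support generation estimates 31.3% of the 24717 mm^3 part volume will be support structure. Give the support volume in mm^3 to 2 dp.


V_support = 24717 * 0.313 = 7736.42 mm^3


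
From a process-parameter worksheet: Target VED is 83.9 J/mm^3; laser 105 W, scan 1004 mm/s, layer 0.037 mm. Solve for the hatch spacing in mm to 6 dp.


h = 105 / (83.9*1004*0.037) = 0.033689 mm


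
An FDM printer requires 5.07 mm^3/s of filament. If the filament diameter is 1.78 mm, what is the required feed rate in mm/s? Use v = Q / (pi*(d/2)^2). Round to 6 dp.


A = pi*(1.78/2)^2 = 2.488456
v = 5.07 / 2.488456 = 2.037408 mm/s


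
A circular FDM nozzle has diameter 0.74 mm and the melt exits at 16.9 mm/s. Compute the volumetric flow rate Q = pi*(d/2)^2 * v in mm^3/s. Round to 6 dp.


A = pi*(0.74/2)^2 = 0.43008403 mm^2
Q = 0.43008403 * 16.9 = 7.26842 mm^3/s


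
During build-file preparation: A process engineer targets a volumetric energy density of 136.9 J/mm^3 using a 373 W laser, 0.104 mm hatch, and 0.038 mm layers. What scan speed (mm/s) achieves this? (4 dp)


v = 373 / (136.9*0.104*0.038) = 689.4273 mm/s


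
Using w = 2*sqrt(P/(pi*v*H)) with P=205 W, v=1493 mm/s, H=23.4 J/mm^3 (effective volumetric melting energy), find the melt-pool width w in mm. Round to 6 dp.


w = 2*sqrt(205/(pi*1493*23.4)) = 0.086436 mm
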